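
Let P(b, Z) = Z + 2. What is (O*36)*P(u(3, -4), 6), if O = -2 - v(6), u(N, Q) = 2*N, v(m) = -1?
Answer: -288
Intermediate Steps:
P(b, Z) = 2 + Z
O = -1 (O = -2 - 1*(-1) = -2 + 1 = -1)
(O*36)*P(u(3, -4), 6) = (-1*36)*(2 + 6) = -36*8 = -288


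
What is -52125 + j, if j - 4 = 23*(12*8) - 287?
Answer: -50200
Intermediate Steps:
j = 1925 (j = 4 + (23*(12*8) - 287) = 4 + (23*96 - 287) = 4 + (2208 - 287) = 4 + 1921 = 1925)
-52125 + j = -52125 + 1925 = -50200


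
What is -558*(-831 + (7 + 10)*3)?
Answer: 435240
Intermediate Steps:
-558*(-831 + (7 + 10)*3) = -558*(-831 + 17*3) = -558*(-831 + 51) = -558*(-780) = 435240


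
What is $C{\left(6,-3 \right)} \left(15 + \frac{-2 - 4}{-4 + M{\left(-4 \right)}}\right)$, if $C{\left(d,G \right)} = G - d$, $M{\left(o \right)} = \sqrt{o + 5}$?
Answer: $-153$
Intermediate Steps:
$M{\left(o \right)} = \sqrt{5 + o}$
$C{\left(6,-3 \right)} \left(15 + \frac{-2 - 4}{-4 + M{\left(-4 \right)}}\right) = \left(-3 - 6\right) \left(15 + \frac{-2 - 4}{-4 + \sqrt{5 - 4}}\right) = \left(-3 - 6\right) \left(15 - \frac{6}{-4 + \sqrt{1}}\right) = - 9 \left(15 - \frac{6}{-4 + 1}\right) = - 9 \left(15 - \frac{6}{-3}\right) = - 9 \left(15 - -2\right) = - 9 \left(15 + 2\right) = \left(-9\right) 17 = -153$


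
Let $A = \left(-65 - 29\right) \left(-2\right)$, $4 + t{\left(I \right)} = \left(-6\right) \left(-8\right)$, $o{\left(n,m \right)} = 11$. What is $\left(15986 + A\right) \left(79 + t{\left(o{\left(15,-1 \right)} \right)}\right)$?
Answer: $1989402$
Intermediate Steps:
$t{\left(I \right)} = 44$ ($t{\left(I \right)} = -4 - -48 = -4 + 48 = 44$)
$A = 188$ ($A = \left(-94\right) \left(-2\right) = 188$)
$\left(15986 + A\right) \left(79 + t{\left(o{\left(15,-1 \right)} \right)}\right) = \left(15986 + 188\right) \left(79 + 44\right) = 16174 \cdot 123 = 1989402$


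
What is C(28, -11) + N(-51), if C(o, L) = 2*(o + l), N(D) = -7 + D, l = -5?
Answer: -12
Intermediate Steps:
C(o, L) = -10 + 2*o (C(o, L) = 2*(o - 5) = 2*(-5 + o) = -10 + 2*o)
C(28, -11) + N(-51) = (-10 + 2*28) + (-7 - 51) = (-10 + 56) - 58 = 46 - 58 = -12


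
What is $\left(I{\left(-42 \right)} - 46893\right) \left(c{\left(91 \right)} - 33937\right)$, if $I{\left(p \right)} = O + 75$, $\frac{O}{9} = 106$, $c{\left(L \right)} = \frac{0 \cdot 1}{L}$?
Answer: $1556486568$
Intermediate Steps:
$c{\left(L \right)} = 0$ ($c{\left(L \right)} = \frac{0}{L} = 0$)
$O = 954$ ($O = 9 \cdot 106 = 954$)
$I{\left(p \right)} = 1029$ ($I{\left(p \right)} = 954 + 75 = 1029$)
$\left(I{\left(-42 \right)} - 46893\right) \left(c{\left(91 \right)} - 33937\right) = \left(1029 - 46893\right) \left(0 - 33937\right) = \left(-45864\right) \left(-33937\right) = 1556486568$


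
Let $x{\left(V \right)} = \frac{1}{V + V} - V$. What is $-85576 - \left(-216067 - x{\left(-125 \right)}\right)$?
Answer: $\frac{32653999}{250} \approx 1.3062 \cdot 10^{5}$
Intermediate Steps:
$x{\left(V \right)} = \frac{1}{2 V} - V$
$-85576 - \left(-216067 - x{\left(-125 \right)}\right) = -85576 - \left(-216067 - \left(\frac{1}{2 \left(-125\right)} - -125\right)\right) = -85576 - \left(-216067 - \left(\frac{1}{2} \left(- \frac{1}{125}\right) + 125\right)\right) = -85576 - \left(-216067 - \left(- \frac{1}{250} + 125\right)\right) = -85576 - \left(-216067 - \frac{31249}{250}\right) = -85576 - - \frac{54047999}{250} = -85576 + \frac{54047999}{250} = \frac{32653999}{250}$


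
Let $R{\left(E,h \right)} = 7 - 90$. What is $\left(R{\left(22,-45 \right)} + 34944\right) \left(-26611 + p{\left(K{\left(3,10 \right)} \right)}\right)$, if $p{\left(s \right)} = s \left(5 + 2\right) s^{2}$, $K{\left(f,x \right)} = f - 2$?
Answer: $-927442044$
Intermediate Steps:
$K{\left(f,x \right)} = -2 + f$ ($K{\left(f,x \right)} = f - 2 = -2 + f$)
$p{\left(s \right)} = 7 s^{3}$ ($p{\left(s \right)} = s 7 s^{2} = 7 s s^{2} = 7 s^{3}$)
$R{\left(E,h \right)} = -83$ ($R{\left(E,h \right)} = 7 - 90 = -83$)
$\left(R{\left(22,-45 \right)} + 34944\right) \left(-26611 + p{\left(K{\left(3,10 \right)} \right)}\right) = \left(-83 + 34944\right) \left(-26611 + 7 \left(-2 + 3\right)^{3}\right) = 34861 \left(-26611 + 7 \cdot 1^{3}\right) = 34861 \left(-26611 + 7 \cdot 1\right) = 34861 \left(-26611 + 7\right) = 34861 \left(-26604\right) = -927442044$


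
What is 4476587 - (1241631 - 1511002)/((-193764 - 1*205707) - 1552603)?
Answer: 8738628822067/1952074 ≈ 4.4766e+6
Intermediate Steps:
4476587 - (1241631 - 1511002)/((-193764 - 1*205707) - 1552603) = 4476587 - (-269371)/((-193764 - 205707) - 1552603) = 4476587 - (-269371)/(-399471 - 1552603) = 4476587 - (-269371)/(-1952074) = 4476587 - (-269371)*(-1)/1952074 = 4476587 - 1*269371/1952074 = 4476587 - 269371/1952074 = 8738628822067/1952074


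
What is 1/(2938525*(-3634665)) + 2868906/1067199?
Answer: 10213835121781820017/3799425505098743625 ≈ 2.6883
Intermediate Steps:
1/(2938525*(-3634665)) + 2868906/1067199 = (1/2938525)*(-1/3634665) + 2868906*(1/1067199) = -1/10680553969125 + 956302/355733 = 10213835121781820017/3799425505098743625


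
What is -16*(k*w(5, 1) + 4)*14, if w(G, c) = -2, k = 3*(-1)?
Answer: -2240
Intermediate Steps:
k = -3
-16*(k*w(5, 1) + 4)*14 = -16*(-3*(-2) + 4)*14 = -16*(6 + 4)*14 = -16*10*14 = -160*14 = -2240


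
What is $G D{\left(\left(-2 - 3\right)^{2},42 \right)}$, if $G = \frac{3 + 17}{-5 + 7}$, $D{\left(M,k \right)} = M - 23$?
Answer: $20$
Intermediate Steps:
$D{\left(M,k \right)} = -23 + M$
$G = 10$ ($G = \frac{20}{2} = 20 \cdot \frac{1}{2} = 10$)
$G D{\left(\left(-2 - 3\right)^{2},42 \right)} = 10 \left(-23 + \left(-2 - 3\right)^{2}\right) = 10 \left(-23 + \left(-5\right)^{2}\right) = 10 \left(-23 + 25\right) = 10 \cdot 2 = 20$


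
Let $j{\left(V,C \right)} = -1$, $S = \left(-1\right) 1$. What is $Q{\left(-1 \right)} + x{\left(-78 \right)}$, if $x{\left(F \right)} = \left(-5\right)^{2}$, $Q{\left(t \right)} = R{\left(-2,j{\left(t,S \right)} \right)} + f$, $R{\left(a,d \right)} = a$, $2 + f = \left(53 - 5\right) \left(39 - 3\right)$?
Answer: $1749$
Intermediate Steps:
$S = -1$
$f = 1726$ ($f = -2 + \left(53 - 5\right) \left(39 - 3\right) = -2 + 48 \cdot 36 = -2 + 1728 = 1726$)
$Q{\left(t \right)} = 1724$ ($Q{\left(t \right)} = -2 + 1726 = 1724$)
$x{\left(F \right)} = 25$
$Q{\left(-1 \right)} + x{\left(-78 \right)} = 1724 + 25 = 1749$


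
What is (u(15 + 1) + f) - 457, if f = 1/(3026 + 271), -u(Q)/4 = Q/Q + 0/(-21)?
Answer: -1519916/3297 ≈ -461.00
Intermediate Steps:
u(Q) = -4 (u(Q) = -4*(Q/Q + 0/(-21)) = -4*(1 + 0*(-1/21)) = -4*(1 + 0) = -4*1 = -4)
f = 1/3297 ≈ 0.00030331
(u(15 + 1) + f) - 457 = (-4 + 1/3297) - 457 = -13187/3297 - 457 = -1519916/3297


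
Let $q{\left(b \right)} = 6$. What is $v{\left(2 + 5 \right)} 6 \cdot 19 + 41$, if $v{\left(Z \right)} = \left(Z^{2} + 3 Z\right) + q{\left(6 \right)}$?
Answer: $8705$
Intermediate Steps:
$v{\left(Z \right)} = 6 + Z^{2} + 3 Z$ ($v{\left(Z \right)} = \left(Z^{2} + 3 Z\right) + 6 = 6 + Z^{2} + 3 Z$)
$v{\left(2 + 5 \right)} 6 \cdot 19 + 41 = \left(6 + \left(2 + 5\right)^{2} + 3 \left(2 + 5\right)\right) 6 \cdot 19 + 41 = \left(6 + 7^{2} + 3 \cdot 7\right) 6 \cdot 19 + 41 = \left(6 + 49 + 21\right) 6 \cdot 19 + 41 = 76 \cdot 6 \cdot 19 + 41 = 456 \cdot 19 + 41 = 8664 + 41 = 8705$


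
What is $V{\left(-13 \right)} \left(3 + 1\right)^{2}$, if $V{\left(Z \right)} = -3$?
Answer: $-48$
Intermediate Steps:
$V{\left(-13 \right)} \left(3 + 1\right)^{2} = - 3 \left(3 + 1\right)^{2} = - 3 \cdot 4^{2} = \left(-3\right) 16 = -48$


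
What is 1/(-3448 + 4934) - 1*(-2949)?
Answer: 4382215/1486 ≈ 2949.0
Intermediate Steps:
1/(-3448 + 4934) - 1*(-2949) = 1/1486 + 2949 = 4382215/1486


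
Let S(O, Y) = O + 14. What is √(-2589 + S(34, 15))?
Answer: 11*I*√21 ≈ 50.408*I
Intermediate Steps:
S(O, Y) = 14 + O
√(-2589 + S(34, 15)) = √(-2589 + (14 + 34)) = √(-2589 + 48) = √(-2541) = 11*I*√21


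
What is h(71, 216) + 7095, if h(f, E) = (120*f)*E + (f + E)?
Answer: 1847702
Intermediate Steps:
h(f, E) = E + f + 120*E*f (h(f, E) = 120*E*f + (E + f) = E + f + 120*E*f)
h(71, 216) + 7095 = (216 + 71 + 120*216*71) + 7095 = (216 + 71 + 1840320) + 7095 = 1840607 + 7095 = 1847702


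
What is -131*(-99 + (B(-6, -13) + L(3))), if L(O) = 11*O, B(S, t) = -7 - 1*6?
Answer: 10349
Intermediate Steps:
B(S, t) = -13 (B(S, t) = -7 - 6 = -13)
-131*(-99 + (B(-6, -13) + L(3))) = -131*(-99 + (-13 + 11*3)) = -131*(-99 + (-13 + 33)) = -131*(-99 + 20) = -131*(-79) = 10349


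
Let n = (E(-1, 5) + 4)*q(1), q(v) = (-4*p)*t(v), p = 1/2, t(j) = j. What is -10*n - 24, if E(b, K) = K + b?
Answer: 136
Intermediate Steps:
p = 1/2 ≈ 0.50000
q(v) = -2*v (q(v) = (-4*1/2)*v = -2*v)
n = -16 (n = ((5 - 1) + 4)*(-2*1) = (4 + 4)*(-2) = 8*(-2) = -16)
-10*n - 24 = -10*(-16) - 24 = 160 - 24 = 136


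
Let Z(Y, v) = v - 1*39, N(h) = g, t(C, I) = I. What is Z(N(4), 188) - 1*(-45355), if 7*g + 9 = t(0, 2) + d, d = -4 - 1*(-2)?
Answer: 45504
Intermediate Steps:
d = -2 (d = -4 + 2 = -2)
g = -9/7 (g = -9/7 + (2 - 2)/7 = -9/7 + (⅐)*0 = -9/7 + 0 = -9/7 ≈ -1.2857)
N(h) = -9/7
Z(Y, v) = -39 + v (Z(Y, v) = v - 39 = -39 + v)
Z(N(4), 188) - 1*(-45355) = (-39 + 188) - 1*(-45355) = 149 + 45355 = 45504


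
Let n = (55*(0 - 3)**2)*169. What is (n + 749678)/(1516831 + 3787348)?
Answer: 833333/5304179 ≈ 0.15711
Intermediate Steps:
n = 83655 (n = (55*(-3)**2)*169 = (55*9)*169 = 495*169 = 83655)
(n + 749678)/(1516831 + 3787348) = (83655 + 749678)/(1516831 + 3787348) = 833333/5304179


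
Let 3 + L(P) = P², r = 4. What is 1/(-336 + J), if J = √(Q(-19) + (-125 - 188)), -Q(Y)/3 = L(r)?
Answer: -21/7078 - I*√22/28312 ≈ -0.0029669 - 0.00016567*I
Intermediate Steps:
L(P) = -3 + P²
Q(Y) = -39 (Q(Y) = -3*(-3 + 4²) = -3*(-3 + 16) = -3*13 = -39)
J = 4*I*√22 (J = √(-39 + (-125 - 188)) = √(-39 - 313) = √(-352) = 4*I*√22 ≈ 18.762*I)
1/(-336 + J) = 1/(-336 + 4*I*√22)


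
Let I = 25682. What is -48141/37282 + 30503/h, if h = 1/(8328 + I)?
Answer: 38676608844319/37282 ≈ 1.0374e+9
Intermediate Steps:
h = 1/34010 (h = 1/(8328 + 25682) = 1/34010 ≈ 2.9403e-5)
-48141/37282 + 30503/h = -48141/37282 + 30503/(1/34010) = -48141*1/37282 + 30503*34010 = -48141/37282 + 1037407030 = 38676608844319/37282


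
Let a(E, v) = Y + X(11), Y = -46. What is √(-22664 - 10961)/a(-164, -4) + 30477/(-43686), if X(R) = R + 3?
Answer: -10159/14562 - 5*I*√1345/32 ≈ -0.69764 - 5.7303*I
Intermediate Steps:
X(R) = 3 + R
a(E, v) = -32 (a(E, v) = -46 + (3 + 11) = -46 + 14 = -32)
√(-22664 - 10961)/a(-164, -4) + 30477/(-43686) = √(-22664 - 10961)/(-32) + 30477/(-43686) = √(-33625)*(-1/32) + 30477*(-1/43686) = (5*I*√1345)*(-1/32) - 10159/14562 = -5*I*√1345/32 - 10159/14562 = -10159/14562 - 5*I*√1345/32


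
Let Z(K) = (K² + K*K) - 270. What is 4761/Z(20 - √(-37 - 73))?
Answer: 4761*I/(10*(8*√110 + 31*I)) ≈ 1.8447 + 4.9928*I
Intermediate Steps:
Z(K) = -270 + 2*K² (Z(K) = (K² + K²) - 270 = 2*K² - 270 = -270 + 2*K²)
4761/Z(20 - √(-37 - 73)) = 4761/(-270 + 2*(20 - √(-37 - 73))²) = 4761/(-270 + 2*(20 - √(-110))²) = 4761/(-270 + 2*(20 - I*√110)²)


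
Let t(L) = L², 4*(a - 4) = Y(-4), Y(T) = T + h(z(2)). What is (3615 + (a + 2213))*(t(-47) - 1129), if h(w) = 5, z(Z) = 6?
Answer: 6298830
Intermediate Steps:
Y(T) = 5 + T (Y(T) = T + 5 = 5 + T)
a = 17/4 (a = 4 + (5 - 4)/4 = 4 + (¼)*1 = 4 + ¼ = 17/4 ≈ 4.2500)
(3615 + (a + 2213))*(t(-47) - 1129) = (3615 + (17/4 + 2213))*((-47)² - 1129) = (3615 + 8869/4)*(2209 - 1129) = (23329/4)*1080 = 6298830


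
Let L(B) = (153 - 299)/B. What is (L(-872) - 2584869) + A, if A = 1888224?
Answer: -303737147/436 ≈ -6.9665e+5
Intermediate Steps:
L(B) = -146/B
(L(-872) - 2584869) + A = (-146/(-872) - 2584869) + 1888224 = (-146*(-1/872) - 2584869) + 1888224 = (73/436 - 2584869) + 1888224 = -1127002811/436 + 1888224 = -303737147/436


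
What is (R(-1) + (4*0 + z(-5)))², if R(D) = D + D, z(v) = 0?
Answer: 4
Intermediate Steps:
R(D) = 2*D
(R(-1) + (4*0 + z(-5)))² = (2*(-1) + (4*0 + 0))² = (-2 + (0 + 0))² = (-2 + 0)² = (-2)² = 4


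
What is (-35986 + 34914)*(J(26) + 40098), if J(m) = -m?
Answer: -42957184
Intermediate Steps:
(-35986 + 34914)*(J(26) + 40098) = (-35986 + 34914)*(-1*26 + 40098) = -1072*(-26 + 40098) = -1072*40072 = -42957184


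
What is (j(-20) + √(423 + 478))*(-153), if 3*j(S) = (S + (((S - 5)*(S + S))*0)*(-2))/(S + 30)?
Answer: 102 - 153*√901 ≈ -4490.5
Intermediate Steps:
j(S) = S/(3*(30 + S)) (j(S) = ((S + (((S - 5)*(S + S))*0)*(-2))/(S + 30))/3 = ((S + (((-5 + S)*(2*S))*0)*(-2))/(30 + S))/3 = ((S + ((2*S*(-5 + S))*0)*(-2))/(30 + S))/3 = ((S + 0*(-2))/(30 + S))/3 = ((S + 0)/(30 + S))/3 = (S/(30 + S))/3 = S/(3*(30 + S)))
(j(-20) + √(423 + 478))*(-153) = ((⅓)*(-20)/(30 - 20) + √(423 + 478))*(-153) = ((⅓)*(-20)/10 + √901)*(-153) = ((⅓)*(-20)*(⅒) + √901)*(-153) = (-⅔ + √901)*(-153) = 102 - 153*√901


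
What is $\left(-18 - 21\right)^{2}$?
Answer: $1521$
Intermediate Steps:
$\left(-18 - 21\right)^{2} = \left(-39\right)^{2} = 1521$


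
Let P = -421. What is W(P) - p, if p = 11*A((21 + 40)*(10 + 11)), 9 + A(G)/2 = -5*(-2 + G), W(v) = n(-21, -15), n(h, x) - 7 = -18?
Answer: 140877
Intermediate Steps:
n(h, x) = -11 (n(h, x) = 7 - 18 = -11)
W(v) = -11
A(G) = 2 - 10*G (A(G) = -18 + 2*(-5*(-2 + G)) = -18 + 2*(10 - 5*G) = -18 + (20 - 10*G) = 2 - 10*G)
p = -140888 (p = 11*(2 - 10*(21 + 40)*(10 + 11)) = 11*(2 - 610*21) = 11*(2 - 10*1281) = 11*(2 - 12810) = 11*(-12808) = -140888)
W(P) - p = -11 - 1*(-140888) = -11 + 140888 = 140877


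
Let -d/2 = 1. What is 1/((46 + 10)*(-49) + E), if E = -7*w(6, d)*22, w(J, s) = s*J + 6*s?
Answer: 1/952 ≈ 0.0010504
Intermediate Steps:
d = -2 (d = -2*1 = -2)
w(J, s) = 6*s + J*s (w(J, s) = J*s + 6*s = 6*s + J*s)
E = 3696 (E = -(-14)*(6 + 6)*22 = -(-14)*12*22 = -7*(-24)*22 = 168*22 = 3696)
1/((46 + 10)*(-49) + E) = 1/((46 + 10)*(-49) + 3696) = 1/(56*(-49) + 3696) = 1/(-2744 + 3696) = 1/952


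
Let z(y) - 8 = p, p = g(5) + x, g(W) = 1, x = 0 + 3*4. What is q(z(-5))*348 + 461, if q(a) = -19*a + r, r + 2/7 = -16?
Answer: -1008409/7 ≈ -1.4406e+5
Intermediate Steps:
x = 12 (x = 0 + 12 = 12)
r = -114/7 (r = -2/7 - 16 = -114/7 ≈ -16.286)
p = 13 (p = 1 + 12 = 13)
z(y) = 21 (z(y) = 8 + 13 = 21)
q(a) = -114/7 - 19*a (q(a) = -19*a - 114/7 = -114/7 - 19*a)
q(z(-5))*348 + 461 = (-114/7 - 19*21)*348 + 461 = (-114/7 - 399)*348 + 461 = -2907/7*348 + 461 = -1011636/7 + 461 = -1008409/7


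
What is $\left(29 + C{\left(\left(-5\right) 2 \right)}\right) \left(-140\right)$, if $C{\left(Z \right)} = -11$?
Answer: $-2520$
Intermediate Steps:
$\left(29 + C{\left(\left(-5\right) 2 \right)}\right) \left(-140\right) = \left(29 - 11\right) \left(-140\right) = 18 \left(-140\right) = -2520$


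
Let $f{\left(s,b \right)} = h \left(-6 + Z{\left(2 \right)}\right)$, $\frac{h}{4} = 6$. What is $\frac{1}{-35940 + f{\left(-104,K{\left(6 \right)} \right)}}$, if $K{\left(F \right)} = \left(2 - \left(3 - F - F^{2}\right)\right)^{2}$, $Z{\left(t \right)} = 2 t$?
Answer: $- \frac{1}{35988} \approx -2.7787 \cdot 10^{-5}$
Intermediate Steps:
$h = 24$ ($h = 4 \cdot 6 = 24$)
$K{\left(F \right)} = \left(-1 + F + F^{2}\right)^{2}$ ($K{\left(F \right)} = \left(2 - \left(3 - F - F^{2}\right)\right)^{2} = \left(2 + \left(-3 + F + F^{2}\right)\right)^{2} = \left(-1 + F + F^{2}\right)^{2}$)
$f{\left(s,b \right)} = -48$ ($f{\left(s,b \right)} = 24 \left(-6 + 2 \cdot 2\right) = 24 \left(-6 + 4\right) = 24 \left(-2\right) = -48$)
$\frac{1}{-35940 + f{\left(-104,K{\left(6 \right)} \right)}} = \frac{1}{-35940 - 48} = \frac{1}{-35988} = - \frac{1}{35988}$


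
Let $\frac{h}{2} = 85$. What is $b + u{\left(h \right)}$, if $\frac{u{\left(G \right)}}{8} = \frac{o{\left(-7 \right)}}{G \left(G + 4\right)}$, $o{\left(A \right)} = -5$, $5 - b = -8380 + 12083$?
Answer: $- \frac{5469344}{1479} \approx -3698.0$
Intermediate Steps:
$b = -3698$ ($b = 5 - \left(-8380 + 12083\right) = 5 - 3703 = -3698$)
$h = 170$ ($h = 2 \cdot 85 = 170$)
$u{\left(G \right)} = - \frac{40}{G \left(4 + G\right)}$ ($u{\left(G \right)} = 8 \left(- \frac{5}{G \left(G + 4\right)}\right) = 8 \left(- \frac{5}{G \left(4 + G\right)}\right) = - \frac{40}{G \left(4 + G\right)}$)
$b + u{\left(h \right)} = -3698 - \frac{40}{170 \left(4 + 170\right)} = -3698 - \frac{4}{17 \cdot 174} = -3698 - \frac{4}{17} \cdot \frac{1}{174} = -3698 - \frac{2}{1479} = - \frac{5469344}{1479}$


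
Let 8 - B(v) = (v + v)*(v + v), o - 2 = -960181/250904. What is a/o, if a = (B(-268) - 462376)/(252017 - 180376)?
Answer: 62697898752/10946100031 ≈ 5.7279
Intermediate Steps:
o = -458373/250904 (o = 2 - 960181/250904 = -458373/250904 ≈ -1.8269)
B(v) = 8 - 4*v² (B(v) = 8 - (v + v)*(v + v) = 8 - 2*v*2*v = 8 - 4*v²)
a = -749664/71641 (a = ((8 - 4*(-268)²) - 462376)/(252017 - 180376) = ((8 - 4*71824) - 462376)/71641 = ((8 - 287296) - 462376)*(1/71641) = (-287288 - 462376)*(1/71641) = -749664*1/71641 = -749664/71641 ≈ -10.464)
a/o = -749664/(71641*(-458373/250904)) = -749664/71641*(-250904/458373) = 62697898752/10946100031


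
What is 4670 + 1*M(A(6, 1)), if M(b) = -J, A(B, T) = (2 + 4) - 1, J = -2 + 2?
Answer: 4670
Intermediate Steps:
J = 0
A(B, T) = 5 (A(B, T) = 6 - 1 = 5)
M(b) = 0 (M(b) = -1*0 = 0)
4670 + 1*M(A(6, 1)) = 4670 + 1*0 = 4670 + 0 = 4670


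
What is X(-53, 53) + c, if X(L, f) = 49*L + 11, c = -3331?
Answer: -5917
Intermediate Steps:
X(L, f) = 11 + 49*L
X(-53, 53) + c = (11 + 49*(-53)) - 3331 = (11 - 2597) - 3331 = -2586 - 3331 = -5917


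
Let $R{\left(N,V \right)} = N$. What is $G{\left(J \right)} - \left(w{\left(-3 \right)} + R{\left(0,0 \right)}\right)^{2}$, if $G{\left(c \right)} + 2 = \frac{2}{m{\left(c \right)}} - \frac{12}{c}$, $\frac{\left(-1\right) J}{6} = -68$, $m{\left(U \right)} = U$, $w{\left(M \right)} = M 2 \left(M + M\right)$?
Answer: $- \frac{264797}{204} \approx -1298.0$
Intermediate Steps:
$w{\left(M \right)} = 4 M^{2}$ ($w{\left(M \right)} = 2 M 2 M = 4 M^{2}$)
$J = 408$ ($J = \left(-6\right) \left(-68\right) = 408$)
$G{\left(c \right)} = -2 - \frac{10}{c}$ ($G{\left(c \right)} = -2 + \left(\frac{2}{c} - \frac{12}{c}\right) = -2 - \frac{10}{c}$)
$G{\left(J \right)} - \left(w{\left(-3 \right)} + R{\left(0,0 \right)}\right)^{2} = \left(-2 - \frac{10}{408}\right) - \left(4 \left(-3\right)^{2} + 0\right)^{2} = \left(-2 - \frac{5}{204}\right) - \left(4 \cdot 9 + 0\right)^{2} = \left(-2 - \frac{5}{204}\right) - \left(36 + 0\right)^{2} = - \frac{413}{204} - 36^{2} = - \frac{413}{204} - 1296 = - \frac{264797}{204}$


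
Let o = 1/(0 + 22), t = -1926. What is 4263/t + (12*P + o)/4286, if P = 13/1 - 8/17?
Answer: -1120849993/514551444 ≈ -2.1783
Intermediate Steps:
P = 213/17 (P = 13*1 - 8*1/17 = 13 - 8/17 = 213/17 ≈ 12.529)
o = 1/22 ≈ 0.045455
4263/t + (12*P + o)/4286 = 4263/(-1926) + (12*(213/17) + 1/22)/4286 = 4263*(-1/1926) + (2556/17 + 1/22)*(1/4286) = -1421/642 + (56249/374)*(1/4286) = -1421/642 + 56249/1602964 = -1120849993/514551444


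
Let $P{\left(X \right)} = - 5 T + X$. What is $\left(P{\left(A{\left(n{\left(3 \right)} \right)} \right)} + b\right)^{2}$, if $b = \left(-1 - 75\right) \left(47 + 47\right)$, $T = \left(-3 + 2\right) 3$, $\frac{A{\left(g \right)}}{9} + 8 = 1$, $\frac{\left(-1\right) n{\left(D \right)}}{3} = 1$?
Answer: $51724864$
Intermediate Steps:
$n{\left(D \right)} = -3$ ($n{\left(D \right)} = \left(-3\right) 1 = -3$)
$A{\left(g \right)} = -63$ ($A{\left(g \right)} = -72 + 9 \cdot 1 = -72 + 9 = -63$)
$T = -3$ ($T = \left(-1\right) 3 = -3$)
$b = -7144$ ($b = \left(-76\right) 94 = -7144$)
$P{\left(X \right)} = 15 + X$ ($P{\left(X \right)} = \left(-5\right) \left(-3\right) + X = 15 + X$)
$\left(P{\left(A{\left(n{\left(3 \right)} \right)} \right)} + b\right)^{2} = \left(\left(15 - 63\right) - 7144\right)^{2} = \left(-48 - 7144\right)^{2} = \left(-7192\right)^{2} = 51724864$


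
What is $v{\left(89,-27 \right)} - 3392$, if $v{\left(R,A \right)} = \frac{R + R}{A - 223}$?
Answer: $- \frac{424089}{125} \approx -3392.7$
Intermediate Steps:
$v{\left(R,A \right)} = \frac{2 R}{-223 + A}$
$v{\left(89,-27 \right)} - 3392 = 2 \cdot 89 \frac{1}{-223 - 27} - 3392 = 2 \cdot 89 \frac{1}{-250} - 3392 = 2 \cdot 89 \left(- \frac{1}{250}\right) - 3392 = - \frac{89}{125} - 3392 = - \frac{424089}{125}$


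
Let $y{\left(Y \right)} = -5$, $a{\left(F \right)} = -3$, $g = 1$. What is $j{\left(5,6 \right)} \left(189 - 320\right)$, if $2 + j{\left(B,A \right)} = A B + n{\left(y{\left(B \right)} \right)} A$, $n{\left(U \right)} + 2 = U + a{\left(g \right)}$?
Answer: $4192$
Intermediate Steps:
$n{\left(U \right)} = -5 + U$ ($n{\left(U \right)} = -2 + \left(U - 3\right) = -2 + \left(-3 + U\right) = -5 + U$)
$j{\left(B,A \right)} = -2 - 10 A + A B$ ($j{\left(B,A \right)} = -2 + \left(A B + \left(-5 - 5\right) A\right) = -2 + \left(A B - 10 A\right) = -2 + \left(- 10 A + A B\right) = -2 - 10 A + A B$)
$j{\left(5,6 \right)} \left(189 - 320\right) = \left(-2 - 60 + 6 \cdot 5\right) \left(189 - 320\right) = \left(-2 - 60 + 30\right) \left(-131\right) = \left(-32\right) \left(-131\right) = 4192$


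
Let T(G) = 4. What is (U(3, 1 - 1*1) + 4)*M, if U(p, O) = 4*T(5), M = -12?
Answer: -240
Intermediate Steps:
U(p, O) = 16 (U(p, O) = 4*4 = 16)
(U(3, 1 - 1*1) + 4)*M = (16 + 4)*(-12) = 20*(-12) = -240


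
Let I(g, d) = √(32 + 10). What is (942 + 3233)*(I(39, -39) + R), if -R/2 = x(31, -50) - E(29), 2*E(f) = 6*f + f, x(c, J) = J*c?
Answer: 13790025 + 4175*√42 ≈ 1.3817e+7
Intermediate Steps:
I(g, d) = √42
E(f) = 7*f/2 (E(f) = (6*f + f)/2 = (7*f)/2 = 7*f/2)
R = 3303 (R = -2*(-50*31 - 7*29/2) = -2*(-1550 - 1*203/2) = -2*(-1550 - 203/2) = -2*(-3303/2) = 3303)
(942 + 3233)*(I(39, -39) + R) = (942 + 3233)*(√42 + 3303) = 4175*(3303 + √42) = 13790025 + 4175*√42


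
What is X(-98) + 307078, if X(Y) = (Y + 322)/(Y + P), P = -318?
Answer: 3992007/13 ≈ 3.0708e+5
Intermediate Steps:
X(Y) = (322 + Y)/(-318 + Y) (X(Y) = (Y + 322)/(Y - 318) = (322 + Y)/(-318 + Y))
X(-98) + 307078 = (322 - 98)/(-318 - 98) + 307078 = 224/(-416) + 307078 = -1/416*224 + 307078 = -7/13 + 307078 = 3992007/13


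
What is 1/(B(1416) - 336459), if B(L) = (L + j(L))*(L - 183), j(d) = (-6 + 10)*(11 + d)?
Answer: 1/8447433 ≈ 1.1838e-7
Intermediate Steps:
j(d) = 44 + 4*d (j(d) = 4*(11 + d) = 44 + 4*d)
B(L) = (-183 + L)*(44 + 5*L) (B(L) = (L + (44 + 4*L))*(L - 183) = (44 + 5*L)*(-183 + L) = (-183 + L)*(44 + 5*L))
1/(B(1416) - 336459) = 1/((-8052 - 871*1416 + 5*1416²) - 336459) = 1/((-8052 - 1233336 + 5*2005056) - 336459) = 1/((-8052 - 1233336 + 10025280) - 336459) = 1/(8783892 - 336459) = 1/8447433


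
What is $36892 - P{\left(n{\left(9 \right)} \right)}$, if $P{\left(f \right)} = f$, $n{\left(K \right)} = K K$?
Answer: $36811$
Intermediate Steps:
$n{\left(K \right)} = K^{2}$
$36892 - P{\left(n{\left(9 \right)} \right)} = 36892 - 9^{2} = 36892 - 81 = 36811$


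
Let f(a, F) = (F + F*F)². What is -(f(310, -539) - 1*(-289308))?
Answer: -84089849632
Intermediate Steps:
f(a, F) = (F + F²)²
-(f(310, -539) - 1*(-289308)) = -((-539)²*(1 - 539)² - 1*(-289308)) = -(290521*(-538)² + 289308) = -(290521*289444 + 289308) = -(84089560324 + 289308) = -1*84089849632 = -84089849632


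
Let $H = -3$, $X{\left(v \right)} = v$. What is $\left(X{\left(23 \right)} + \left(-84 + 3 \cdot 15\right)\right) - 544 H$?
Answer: $1616$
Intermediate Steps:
$\left(X{\left(23 \right)} + \left(-84 + 3 \cdot 15\right)\right) - 544 H = \left(23 + \left(-84 + 3 \cdot 15\right)\right) - -1632 = \left(23 + \left(-84 + 45\right)\right) + 1632 = \left(23 - 39\right) + 1632 = -16 + 1632 = 1616$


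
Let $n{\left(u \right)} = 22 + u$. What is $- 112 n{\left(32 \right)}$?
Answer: $-6048$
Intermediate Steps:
$- 112 n{\left(32 \right)} = - 112 \left(22 + 32\right) = \left(-112\right) 54 = -6048$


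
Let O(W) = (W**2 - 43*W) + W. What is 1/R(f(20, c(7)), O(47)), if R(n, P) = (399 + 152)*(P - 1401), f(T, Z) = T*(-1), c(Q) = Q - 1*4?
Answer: -1/642466 ≈ -1.5565e-6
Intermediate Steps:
c(Q) = -4 + Q (c(Q) = Q - 4 = -4 + Q)
f(T, Z) = -T
O(W) = W**2 - 42*W
R(n, P) = -771951 + 551*P (R(n, P) = 551*(-1401 + P) = -771951 + 551*P)
1/R(f(20, c(7)), O(47)) = 1/(-771951 + 551*(47*(-42 + 47))) = 1/(-771951 + 551*(47*5)) = 1/(-771951 + 551*235) = 1/(-771951 + 129485) = 1/(-642466) = -1/642466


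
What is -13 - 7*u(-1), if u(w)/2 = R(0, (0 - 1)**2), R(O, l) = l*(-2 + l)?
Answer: 1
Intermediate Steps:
u(w) = -2 (u(w) = 2*((0 - 1)**2*(-2 + (0 - 1)**2)) = 2*((-1)**2*(-2 + (-1)**2)) = 2*(1*(-2 + 1)) = 2*(1*(-1)) = 2*(-1) = -2)
-13 - 7*u(-1) = -13 - 7*(-2) = -13 + 14 = 1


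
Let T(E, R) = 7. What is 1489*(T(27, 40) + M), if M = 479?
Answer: 723654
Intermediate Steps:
1489*(T(27, 40) + M) = 1489*(7 + 479) = 1489*486 = 723654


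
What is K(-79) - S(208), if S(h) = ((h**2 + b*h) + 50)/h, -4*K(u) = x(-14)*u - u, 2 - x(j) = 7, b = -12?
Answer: -32733/104 ≈ -314.74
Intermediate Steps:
x(j) = -5 (x(j) = 2 - 1*7 = 2 - 7 = -5)
K(u) = 3*u/2 (K(u) = -(-5*u - u)/4 = -(-3)*u/2 = 3*u/2)
S(h) = (50 + h**2 - 12*h)/h (S(h) = ((h**2 - 12*h) + 50)/h = (50 + h**2 - 12*h)/h)
K(-79) - S(208) = (3/2)*(-79) - (-12 + 208 + 50/208) = -237/2 - (-12 + 208 + 50*(1/208)) = -237/2 - (-12 + 208 + 25/104) = -237/2 - 1*20409/104 = -237/2 - 20409/104 = -32733/104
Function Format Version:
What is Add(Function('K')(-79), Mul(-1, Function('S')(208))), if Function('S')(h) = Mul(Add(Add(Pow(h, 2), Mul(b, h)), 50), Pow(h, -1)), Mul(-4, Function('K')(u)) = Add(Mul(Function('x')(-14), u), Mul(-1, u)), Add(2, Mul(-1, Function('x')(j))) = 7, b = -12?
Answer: Rational(-32733, 104) ≈ -314.74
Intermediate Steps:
Function('x')(j) = -5 (Function('x')(j) = Add(2, Mul(-1, 7)) = Add(2, -7) = -5)
Function('K')(u) = Mul(Rational(3, 2), u) (Function('K')(u) = Mul(Rational(-1, 4), Add(Mul(-5, u), Mul(-1, u))) = Mul(Rational(-1, 4), Mul(-6, u)) = Mul(Rational(3, 2), u))
Function('S')(h) = Mul(Pow(h, -1), Add(50, Pow(h, 2), Mul(-12, h))) (Function('S')(h) = Mul(Add(Add(Pow(h, 2), Mul(-12, h)), 50), Pow(h, -1)) = Mul(Add(50, Pow(h, 2), Mul(-12, h)), Pow(h, -1)) = Mul(Pow(h, -1), Add(50, Pow(h, 2), Mul(-12, h))))
Add(Function('K')(-79), Mul(-1, Function('S')(208))) = Add(Mul(Rational(3, 2), -79), Mul(-1, Add(-12, 208, Mul(50, Pow(208, -1))))) = Add(Rational(-237, 2), Mul(-1, Add(-12, 208, Mul(50, Rational(1, 208))))) = Add(Rational(-237, 2), Mul(-1, Add(-12, 208, Rational(25, 104)))) = Add(Rational(-237, 2), Mul(-1, Rational(20409, 104))) = Add(Rational(-237, 2), Rational(-20409, 104)) = Rational(-32733, 104)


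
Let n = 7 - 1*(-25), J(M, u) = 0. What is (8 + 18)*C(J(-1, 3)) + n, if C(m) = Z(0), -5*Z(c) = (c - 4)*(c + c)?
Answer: 32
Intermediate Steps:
n = 32 (n = 7 + 25 = 32)
Z(c) = -2*c*(-4 + c)/5 (Z(c) = -(c - 4)*(c + c)/5 = -(-4 + c)*2*c/5 = -2*c*(-4 + c)/5)
C(m) = 0 (C(m) = (2/5)*0*(4 - 1*0) = (2/5)*0*(4 + 0) = (2/5)*0*4 = 0)
(8 + 18)*C(J(-1, 3)) + n = (8 + 18)*0 + 32 = 26*0 + 32 = 0 + 32 = 32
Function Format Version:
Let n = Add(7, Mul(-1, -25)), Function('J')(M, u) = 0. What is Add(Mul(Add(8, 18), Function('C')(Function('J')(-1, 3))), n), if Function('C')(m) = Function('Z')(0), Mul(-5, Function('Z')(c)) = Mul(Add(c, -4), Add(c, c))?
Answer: 32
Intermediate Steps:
n = 32 (n = Add(7, 25) = 32)
Function('Z')(c) = Mul(Rational(-2, 5), c, Add(-4, c)) (Function('Z')(c) = Mul(Rational(-1, 5), Mul(Add(c, -4), Add(c, c))) = Mul(Rational(-1, 5), Mul(Add(-4, c), Mul(2, c))) = Mul(Rational(-1, 5), Mul(2, c, Add(-4, c))) = Mul(Rational(-2, 5), c, Add(-4, c)))
Function('C')(m) = 0 (Function('C')(m) = Mul(Rational(2, 5), 0, Add(4, Mul(-1, 0))) = Mul(Rational(2, 5), 0, Add(4, 0)) = Mul(Rational(2, 5), 0, 4) = 0)
Add(Mul(Add(8, 18), Function('C')(Function('J')(-1, 3))), n) = Add(Mul(Add(8, 18), 0), 32) = Add(Mul(26, 0), 32) = Add(0, 32) = 32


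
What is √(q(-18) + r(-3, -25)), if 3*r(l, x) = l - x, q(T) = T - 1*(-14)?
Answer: √30/3 ≈ 1.8257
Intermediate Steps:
q(T) = 14 + T (q(T) = T + 14 = 14 + T)
r(l, x) = -x/3 + l/3 (r(l, x) = (l - x)/3 = -x/3 + l/3)
√(q(-18) + r(-3, -25)) = √((14 - 18) + (-⅓*(-25) + (⅓)*(-3))) = √(-4 + (25/3 - 1)) = √(-4 + 22/3) = √(10/3) = √30/3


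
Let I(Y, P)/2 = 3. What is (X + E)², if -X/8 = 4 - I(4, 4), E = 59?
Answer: 5625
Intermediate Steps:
I(Y, P) = 6 (I(Y, P) = 2*3 = 6)
X = 16 (X = -8*(4 - 1*6) = -8*(4 - 6) = -8*(-2) = 16)
(X + E)² = (16 + 59)² = 75² = 5625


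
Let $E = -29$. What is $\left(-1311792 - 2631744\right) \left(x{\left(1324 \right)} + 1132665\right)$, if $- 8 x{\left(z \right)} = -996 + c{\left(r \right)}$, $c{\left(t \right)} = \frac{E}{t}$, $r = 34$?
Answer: $- \frac{75942342100083}{17} \approx -4.4672 \cdot 10^{12}$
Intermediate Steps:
$c{\left(t \right)} = - \frac{29}{t}$
$x{\left(z \right)} = \frac{33893}{272}$ ($x{\left(z \right)} = - \frac{-996 - \frac{29}{34}}{8} = \left(- \frac{1}{8}\right) \left(- \frac{33893}{34}\right) = \frac{33893}{272}$)
$\left(-1311792 - 2631744\right) \left(x{\left(1324 \right)} + 1132665\right) = \left(-1311792 - 2631744\right) \left(\frac{33893}{272} + 1132665\right) = \left(-3943536\right) \frac{308118773}{272} = - \frac{75942342100083}{17}$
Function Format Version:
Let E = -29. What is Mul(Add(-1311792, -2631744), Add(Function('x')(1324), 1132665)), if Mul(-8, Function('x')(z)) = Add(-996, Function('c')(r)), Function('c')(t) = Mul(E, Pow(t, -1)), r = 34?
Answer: Rational(-75942342100083, 17) ≈ -4.4672e+12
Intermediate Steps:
Function('c')(t) = Mul(-29, Pow(t, -1))
Function('x')(z) = Rational(33893, 272) (Function('x')(z) = Mul(Rational(-1, 8), Add(-996, Mul(-29, Pow(34, -1)))) = Mul(Rational(-1, 8), Add(-996, Mul(-29, Rational(1, 34)))) = Mul(Rational(-1, 8), Add(-996, Rational(-29, 34))) = Mul(Rational(-1, 8), Rational(-33893, 34)) = Rational(33893, 272))
Mul(Add(-1311792, -2631744), Add(Function('x')(1324), 1132665)) = Mul(Add(-1311792, -2631744), Add(Rational(33893, 272), 1132665)) = Mul(-3943536, Rational(308118773, 272)) = Rational(-75942342100083, 17)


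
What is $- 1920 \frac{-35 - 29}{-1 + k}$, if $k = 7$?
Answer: $20480$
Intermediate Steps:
$- 1920 \frac{-35 - 29}{-1 + k} = - 1920 \frac{-35 - 29}{-1 + 7} = - 1920 \left(- \frac{64}{6}\right) = - 1920 \left(\left(-64\right) \frac{1}{6}\right) = \left(-1920\right) \left(- \frac{32}{3}\right) = 20480$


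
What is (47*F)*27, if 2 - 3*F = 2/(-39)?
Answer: 11280/13 ≈ 867.69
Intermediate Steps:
F = 80/117 (F = ⅔ - 2/(3*(-39)) = ⅔ - 2*(-1)/(3*39) = ⅔ - ⅓*(-2/39) = ⅔ + 2/117 = 80/117 ≈ 0.68376)
(47*F)*27 = (47*(80/117))*27 = (3760/117)*27 = 11280/13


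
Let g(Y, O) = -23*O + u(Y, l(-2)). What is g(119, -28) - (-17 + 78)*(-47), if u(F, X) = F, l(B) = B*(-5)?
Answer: 3630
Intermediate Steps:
l(B) = -5*B
g(Y, O) = Y - 23*O (g(Y, O) = -23*O + Y = Y - 23*O)
g(119, -28) - (-17 + 78)*(-47) = (119 - 23*(-28)) - (-17 + 78)*(-47) = (119 + 644) - 61*(-47) = 763 - 1*(-2867) = 763 + 2867 = 3630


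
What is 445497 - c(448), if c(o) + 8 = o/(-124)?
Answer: 13810767/31 ≈ 4.4551e+5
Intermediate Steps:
c(o) = -8 - o/124 (c(o) = -8 + o/(-124) = -8 + o*(-1/124) = -8 - o/124)
445497 - c(448) = 445497 - (-8 - 1/124*448) = 445497 - (-8 - 112/31) = 445497 - 1*(-360/31) = 445497 + 360/31 = 13810767/31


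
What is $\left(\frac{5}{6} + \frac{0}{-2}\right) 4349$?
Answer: $\frac{21745}{6} \approx 3624.2$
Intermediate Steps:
$\left(\frac{5}{6} + \frac{0}{-2}\right) 4349 = \left(5 \cdot \frac{1}{6} + 0 \left(- \frac{1}{2}\right)\right) 4349 = \left(\frac{5}{6} + 0\right) 4349 = \frac{5}{6} \cdot 4349 = \frac{21745}{6}$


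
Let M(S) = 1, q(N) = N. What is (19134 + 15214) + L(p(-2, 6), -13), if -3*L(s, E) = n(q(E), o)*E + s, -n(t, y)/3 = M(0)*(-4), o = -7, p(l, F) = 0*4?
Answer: 34400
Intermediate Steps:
p(l, F) = 0
n(t, y) = 12 (n(t, y) = -3*(-4) = 12)
L(s, E) = -4*E - s/3 (L(s, E) = -(12*E + s)/3 = -(s + 12*E)/3 = -4*E - s/3)
(19134 + 15214) + L(p(-2, 6), -13) = (19134 + 15214) + (-4*(-13) - ⅓*0) = 34348 + (52 + 0) = 34348 + 52 = 34400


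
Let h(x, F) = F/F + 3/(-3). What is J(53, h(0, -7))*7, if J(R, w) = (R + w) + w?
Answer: 371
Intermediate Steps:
h(x, F) = 0 (h(x, F) = 1 + 3*(-⅓) = 1 - 1 = 0)
J(R, w) = R + 2*w
J(53, h(0, -7))*7 = (53 + 2*0)*7 = (53 + 0)*7 = 53*7 = 371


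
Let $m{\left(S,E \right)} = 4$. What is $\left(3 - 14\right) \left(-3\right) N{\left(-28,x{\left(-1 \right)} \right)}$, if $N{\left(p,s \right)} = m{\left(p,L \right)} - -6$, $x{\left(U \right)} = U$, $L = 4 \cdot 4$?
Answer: $330$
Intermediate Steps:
$L = 16$
$N{\left(p,s \right)} = 10$ ($N{\left(p,s \right)} = 4 - -6 = 4 + 6 = 10$)
$\left(3 - 14\right) \left(-3\right) N{\left(-28,x{\left(-1 \right)} \right)} = \left(3 - 14\right) \left(-3\right) 10 = \left(-11\right) \left(-3\right) 10 = 33 \cdot 10 = 330$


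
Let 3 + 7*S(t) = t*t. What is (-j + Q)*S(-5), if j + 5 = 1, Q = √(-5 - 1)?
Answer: 88/7 + 22*I*√6/7 ≈ 12.571 + 7.6984*I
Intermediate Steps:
Q = I*√6 (Q = √(-6) = I*√6 ≈ 2.4495*I)
S(t) = -3/7 + t²/7 (S(t) = -3/7 + (t*t)/7 = -3/7 + t²/7)
j = -4 (j = -5 + 1 = -4)
(-j + Q)*S(-5) = (-1*(-4) + I*√6)*(-3/7 + (⅐)*(-5)²) = (4 + I*√6)*(-3/7 + (⅐)*25) = (4 + I*√6)*(-3/7 + 25/7) = (4 + I*√6)*(22/7) = 88/7 + 22*I*√6/7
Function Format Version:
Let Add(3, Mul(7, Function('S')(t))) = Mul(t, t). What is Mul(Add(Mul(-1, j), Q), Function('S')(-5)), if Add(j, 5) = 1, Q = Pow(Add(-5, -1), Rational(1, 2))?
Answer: Add(Rational(88, 7), Mul(Rational(22, 7), I, Pow(6, Rational(1, 2)))) ≈ Add(12.571, Mul(7.6984, I))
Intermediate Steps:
Q = Mul(I, Pow(6, Rational(1, 2))) (Q = Pow(-6, Rational(1, 2)) = Mul(I, Pow(6, Rational(1, 2))) ≈ Mul(2.4495, I))
Function('S')(t) = Add(Rational(-3, 7), Mul(Rational(1, 7), Pow(t, 2))) (Function('S')(t) = Add(Rational(-3, 7), Mul(Rational(1, 7), Mul(t, t))) = Add(Rational(-3, 7), Mul(Rational(1, 7), Pow(t, 2))))
j = -4 (j = Add(-5, 1) = -4)
Mul(Add(Mul(-1, j), Q), Function('S')(-5)) = Mul(Add(Mul(-1, -4), Mul(I, Pow(6, Rational(1, 2)))), Add(Rational(-3, 7), Mul(Rational(1, 7), Pow(-5, 2)))) = Mul(Add(4, Mul(I, Pow(6, Rational(1, 2)))), Add(Rational(-3, 7), Mul(Rational(1, 7), 25))) = Mul(Add(4, Mul(I, Pow(6, Rational(1, 2)))), Add(Rational(-3, 7), Rational(25, 7))) = Mul(Add(4, Mul(I, Pow(6, Rational(1, 2)))), Rational(22, 7)) = Add(Rational(88, 7), Mul(Rational(22, 7), I, Pow(6, Rational(1, 2))))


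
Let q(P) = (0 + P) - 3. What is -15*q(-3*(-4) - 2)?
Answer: -105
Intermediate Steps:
q(P) = -3 + P (q(P) = P - 3 = -3 + P)
-15*q(-3*(-4) - 2) = -15*(-3 + (-3*(-4) - 2)) = -15*(-3 + (12 - 2)) = -15*(-3 + 10) = -15*7 = -105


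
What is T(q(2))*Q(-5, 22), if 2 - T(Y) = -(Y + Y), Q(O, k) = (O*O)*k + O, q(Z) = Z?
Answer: 3270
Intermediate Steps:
Q(O, k) = O + k*O² (Q(O, k) = O²*k + O = k*O² + O = O + k*O²)
T(Y) = 2 + 2*Y (T(Y) = 2 - (-1)*(Y + Y) = 2 - (-1)*2*Y = 2 - (-2)*Y = 2 + 2*Y)
T(q(2))*Q(-5, 22) = (2 + 2*2)*(-5*(1 - 5*22)) = (2 + 4)*(-5*(1 - 110)) = 6*(-5*(-109)) = 6*545 = 3270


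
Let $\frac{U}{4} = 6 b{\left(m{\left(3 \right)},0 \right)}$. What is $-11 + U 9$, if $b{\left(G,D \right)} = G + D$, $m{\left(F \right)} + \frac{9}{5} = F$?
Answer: $\frac{1241}{5} \approx 248.2$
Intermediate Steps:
$m{\left(F \right)} = - \frac{9}{5} + F$
$b{\left(G,D \right)} = D + G$
$U = \frac{144}{5}$ ($U = 4 \cdot 6 \left(0 + \left(- \frac{9}{5} + 3\right)\right) = 4 \cdot 6 \left(0 + \frac{6}{5}\right) = 4 \cdot 6 \cdot \frac{6}{5} = 4 \cdot \frac{36}{5} = \frac{144}{5} \approx 28.8$)
$-11 + U 9 = -11 + \frac{144}{5} \cdot 9 = -11 + \frac{1296}{5} = \frac{1241}{5}$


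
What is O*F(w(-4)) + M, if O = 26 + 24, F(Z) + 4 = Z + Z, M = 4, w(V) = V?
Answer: -596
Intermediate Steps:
F(Z) = -4 + 2*Z (F(Z) = -4 + (Z + Z) = -4 + 2*Z)
O = 50
O*F(w(-4)) + M = 50*(-4 + 2*(-4)) + 4 = 50*(-4 - 8) + 4 = 50*(-12) + 4 = -600 + 4 = -596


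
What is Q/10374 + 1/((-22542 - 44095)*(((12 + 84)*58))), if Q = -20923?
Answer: -184837177751/91645599552 ≈ -2.0169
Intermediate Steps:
Q/10374 + 1/((-22542 - 44095)*(((12 + 84)*58))) = -20923/10374 + 1/((-22542 - 44095)*(((12 + 84)*58))) = -20923*1/10374 + 1/((-66637)*((96*58))) = -2989/1482 - 1/66637/5568 = -2989/1482 - 1/66637*1/5568 = -2989/1482 - 1/371034816 = -184837177751/91645599552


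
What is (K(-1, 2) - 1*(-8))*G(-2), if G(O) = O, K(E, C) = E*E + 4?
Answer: -26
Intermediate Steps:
K(E, C) = 4 + E**2 (K(E, C) = E**2 + 4 = 4 + E**2)
(K(-1, 2) - 1*(-8))*G(-2) = ((4 + (-1)**2) - 1*(-8))*(-2) = ((4 + 1) + 8)*(-2) = (5 + 8)*(-2) = 13*(-2) = -26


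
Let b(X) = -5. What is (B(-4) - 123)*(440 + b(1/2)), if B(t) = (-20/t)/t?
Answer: -216195/4 ≈ -54049.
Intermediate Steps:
B(t) = -20/t²
(B(-4) - 123)*(440 + b(1/2)) = (-20/(-4)² - 123)*(440 - 5) = (-20*1/16 - 123)*435 = (-5/4 - 123)*435 = -497/4*435 = -216195/4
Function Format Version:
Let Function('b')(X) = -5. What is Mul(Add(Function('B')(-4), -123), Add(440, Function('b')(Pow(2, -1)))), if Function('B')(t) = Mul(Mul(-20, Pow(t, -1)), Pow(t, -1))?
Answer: Rational(-216195, 4) ≈ -54049.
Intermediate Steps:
Function('B')(t) = Mul(-20, Pow(t, -2))
Mul(Add(Function('B')(-4), -123), Add(440, Function('b')(Pow(2, -1)))) = Mul(Add(Mul(-20, Pow(-4, -2)), -123), Add(440, -5)) = Mul(Add(Mul(-20, Rational(1, 16)), -123), 435) = Mul(Add(Rational(-5, 4), -123), 435) = Mul(Rational(-497, 4), 435) = Rational(-216195, 4)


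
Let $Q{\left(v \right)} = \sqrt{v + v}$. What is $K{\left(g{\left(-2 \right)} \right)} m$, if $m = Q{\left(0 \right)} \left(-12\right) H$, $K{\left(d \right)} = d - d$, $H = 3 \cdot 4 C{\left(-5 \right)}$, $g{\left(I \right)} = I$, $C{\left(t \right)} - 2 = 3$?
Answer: $0$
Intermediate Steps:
$C{\left(t \right)} = 5$ ($C{\left(t \right)} = 2 + 3 = 5$)
$Q{\left(v \right)} = \sqrt{2} \sqrt{v}$ ($Q{\left(v \right)} = \sqrt{2 v} = \sqrt{2} \sqrt{v}$)
$H = 60$ ($H = 3 \cdot 4 \cdot 5 = 12 \cdot 5 = 60$)
$K{\left(d \right)} = 0$
$m = 0$ ($m = \sqrt{2} \sqrt{0} \left(-12\right) 60 = \sqrt{2} \cdot 0 \left(-12\right) 60 = 0 \left(-12\right) 60 = 0 \cdot 60 = 0$)
$K{\left(g{\left(-2 \right)} \right)} m = 0 \cdot 0 = 0$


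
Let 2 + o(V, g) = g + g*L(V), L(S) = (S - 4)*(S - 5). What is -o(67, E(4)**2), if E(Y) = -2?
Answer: -15626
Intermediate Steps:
L(S) = (-5 + S)*(-4 + S) (L(S) = (-4 + S)*(-5 + S) = (-5 + S)*(-4 + S))
o(V, g) = -2 + g + g*(20 + V**2 - 9*V) (o(V, g) = -2 + (g + g*(20 + V**2 - 9*V)) = -2 + g + g*(20 + V**2 - 9*V))
-o(67, E(4)**2) = -(-2 + (-2)**2 + (-2)**2*(20 + 67**2 - 9*67)) = -(-2 + 4 + 4*(20 + 4489 - 603)) = -(-2 + 4 + 4*3906) = -(-2 + 4 + 15624) = -1*15626 = -15626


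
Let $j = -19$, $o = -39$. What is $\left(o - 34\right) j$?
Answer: $1387$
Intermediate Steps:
$\left(o - 34\right) j = \left(-39 - 34\right) \left(-19\right) = \left(-73\right) \left(-19\right) = 1387$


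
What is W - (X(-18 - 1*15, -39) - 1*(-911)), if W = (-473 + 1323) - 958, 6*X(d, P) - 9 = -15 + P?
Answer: -2023/2 ≈ -1011.5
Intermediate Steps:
X(d, P) = -1 + P/6 (X(d, P) = 3/2 + (-15 + P)/6 = 3/2 + (-5/2 + P/6) = -1 + P/6)
W = -108 (W = 850 - 958 = -108)
W - (X(-18 - 1*15, -39) - 1*(-911)) = -108 - ((-1 + (1/6)*(-39)) - 1*(-911)) = -108 - ((-1 - 13/2) + 911) = -108 - (-15/2 + 911) = -108 - 1*1807/2 = -108 - 1807/2 = -2023/2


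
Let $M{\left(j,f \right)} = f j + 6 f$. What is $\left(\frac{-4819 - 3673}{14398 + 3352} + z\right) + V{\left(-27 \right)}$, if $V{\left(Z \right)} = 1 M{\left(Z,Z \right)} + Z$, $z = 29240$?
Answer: $\frac{264293254}{8875} \approx 29780.0$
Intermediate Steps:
$M{\left(j,f \right)} = 6 f + f j$
$V{\left(Z \right)} = Z + Z \left(6 + Z\right)$ ($V{\left(Z \right)} = 1 Z \left(6 + Z\right) + Z = Z \left(6 + Z\right) + Z = Z + Z \left(6 + Z\right)$)
$\left(\frac{-4819 - 3673}{14398 + 3352} + z\right) + V{\left(-27 \right)} = \left(\frac{-4819 - 3673}{14398 + 3352} + 29240\right) - 27 \left(7 - 27\right) = \left(- \frac{8492}{17750} + 29240\right) - -540 = \left(\left(-8492\right) \frac{1}{17750} + 29240\right) + 540 = \left(- \frac{4246}{8875} + 29240\right) + 540 = \frac{259500754}{8875} + 540 = \frac{264293254}{8875}$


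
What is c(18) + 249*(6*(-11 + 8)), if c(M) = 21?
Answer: -4461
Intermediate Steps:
c(18) + 249*(6*(-11 + 8)) = 21 + 249*(6*(-11 + 8)) = 21 + 249*(6*(-3)) = 21 + 249*(-18) = 21 - 4482 = -4461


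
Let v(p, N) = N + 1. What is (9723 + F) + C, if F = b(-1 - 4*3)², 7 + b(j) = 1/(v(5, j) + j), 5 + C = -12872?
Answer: -1940274/625 ≈ -3104.4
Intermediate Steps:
C = -12877 (C = -5 - 12872 = -12877)
v(p, N) = 1 + N
b(j) = -7 + 1/(1 + 2*j) (b(j) = -7 + 1/((1 + j) + j) = -7 + 1/(1 + 2*j))
F = 30976/625 (F = (2*(-3 - 7*(-1 - 4*3))/(1 + 2*(-1 - 4*3)))² = (2*(-3 - 7*(-1 - 12))/(1 + 2*(-1 - 12)))² = (2*(-3 - 7*(-13))/(1 + 2*(-13)))² = (2*(-3 + 91)/(1 - 26))² = (2*88/(-25))² = (2*(-1/25)*88)² = (-176/25)² = 30976/625 ≈ 49.562)
(9723 + F) + C = (9723 + 30976/625) - 12877 = 6107851/625 - 12877 = -1940274/625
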